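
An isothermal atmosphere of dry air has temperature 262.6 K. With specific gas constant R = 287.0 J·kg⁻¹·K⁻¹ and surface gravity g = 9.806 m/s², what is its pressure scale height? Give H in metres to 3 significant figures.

H ≈ 7690 m

The scale height of an isothermal atmosphere is H = RT/g.
H = 287.0 × 262.6 / 9.806 = 75366/9.806 = 7685.7 m.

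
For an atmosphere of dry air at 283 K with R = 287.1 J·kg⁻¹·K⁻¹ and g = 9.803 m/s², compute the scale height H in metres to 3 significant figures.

The scale height of an isothermal atmosphere is H = RT/g.
H = 287.1 × 283 / 9.803 = 81249/9.803 = 8288.2 m.

H ≈ 8290 m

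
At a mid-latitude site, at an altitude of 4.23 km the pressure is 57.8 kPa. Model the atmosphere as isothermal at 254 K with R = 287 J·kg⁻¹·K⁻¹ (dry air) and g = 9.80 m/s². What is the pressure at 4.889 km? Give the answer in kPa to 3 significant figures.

P ≈ 52.9 kPa

Scale height: H = RT/g = 287 × 254 / 9.80 = 7438.6 m.
Between two levels, P₂ = P₁ exp(−Δz/H) with Δz = z₂ − z₁.
Δz = 4889.0 − 4230.0 = 659.00 m; Δz/H = 659.00/7438.6 = 0.088592.
P₂ = 57.8 × exp(−0.088592) = 57.8 × 0.91522 = 52.900 kPa.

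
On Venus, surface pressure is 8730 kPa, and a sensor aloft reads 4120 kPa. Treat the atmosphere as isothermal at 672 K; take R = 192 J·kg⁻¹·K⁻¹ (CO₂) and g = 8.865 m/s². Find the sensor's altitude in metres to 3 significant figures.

Scale height: H = RT/g = 192 × 672 / 8.865 = 14554 m.
Invert the barometric formula: z = H ln(P₀/P).
P₀/P = 8730/4120 = 2.1189; ln(2.1189) = 0.75090.
z = 14554 × 0.75090 = 10929 m.

z ≈ 10900 m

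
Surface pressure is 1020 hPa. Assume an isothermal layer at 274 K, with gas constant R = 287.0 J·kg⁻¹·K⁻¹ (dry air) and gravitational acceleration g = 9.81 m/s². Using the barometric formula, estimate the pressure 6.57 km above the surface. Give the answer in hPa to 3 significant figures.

P ≈ 449 hPa

Scale height: H = RT/g = 287.0 × 274 / 9.81 = 8016.1 m.
Barometric formula: P = P₀ exp(−z/H).
z/H = 6570.0/8016.1 = 0.81960; exp(−0.81960) = 0.44061.
P = 1020 × 0.44061 = 449.42 hPa.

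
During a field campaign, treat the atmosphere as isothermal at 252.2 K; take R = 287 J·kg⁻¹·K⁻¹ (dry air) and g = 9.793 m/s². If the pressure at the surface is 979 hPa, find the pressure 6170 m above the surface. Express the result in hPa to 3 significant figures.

Scale height: H = RT/g = 287 × 252.2 / 9.793 = 7391.1 m.
Barometric formula: P = P₀ exp(−z/H).
z/H = 6170.0/7391.1 = 0.83479; exp(−0.83479) = 0.43397.
P = 979 × 0.43397 = 424.86 hPa.

P ≈ 425 hPa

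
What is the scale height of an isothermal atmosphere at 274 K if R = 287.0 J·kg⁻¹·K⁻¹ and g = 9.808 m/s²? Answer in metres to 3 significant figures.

H ≈ 8020 m

The scale height of an isothermal atmosphere is H = RT/g.
H = 287.0 × 274 / 9.808 = 78638/9.808 = 8017.7 m.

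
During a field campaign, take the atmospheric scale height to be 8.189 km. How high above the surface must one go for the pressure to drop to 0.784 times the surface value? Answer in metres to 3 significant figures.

z ≈ 1990 m

Set P/P₀ = exp(−z/H) = 0.784, so z = −H ln(0.784).
−ln(0.784) = 0.24335; z = 8189.0 × 0.24335 = 1992.8 m.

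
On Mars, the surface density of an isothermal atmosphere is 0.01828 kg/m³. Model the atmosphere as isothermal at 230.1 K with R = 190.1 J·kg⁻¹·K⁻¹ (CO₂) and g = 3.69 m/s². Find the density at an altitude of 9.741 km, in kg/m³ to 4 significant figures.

Scale height: H = RT/g = 190.1 × 230.1 / 3.69 = 11854 m.
In an isothermal atmosphere, density decays like pressure: ρ = ρ₀ exp(−z/H).
z/H = 9741.0/11854 = 0.82175; exp(−0.82175) = 0.43966.
ρ = 0.01828 × 0.43966 = 0.0080370 kg/m³.

ρ ≈ 0.008037 kg/m³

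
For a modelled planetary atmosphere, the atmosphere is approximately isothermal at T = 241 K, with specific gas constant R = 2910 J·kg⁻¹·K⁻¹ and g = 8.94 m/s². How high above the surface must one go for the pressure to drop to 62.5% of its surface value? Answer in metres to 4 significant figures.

Scale height: H = RT/g = 2910 × 241 / 8.94 = 78446 m.
Set P/P₀ = exp(−z/H) = 0.625, so z = −H ln(0.625).
−ln(0.625) = 0.47000; z = 78446 × 0.47000 = 36870 m.

z ≈ 36870 m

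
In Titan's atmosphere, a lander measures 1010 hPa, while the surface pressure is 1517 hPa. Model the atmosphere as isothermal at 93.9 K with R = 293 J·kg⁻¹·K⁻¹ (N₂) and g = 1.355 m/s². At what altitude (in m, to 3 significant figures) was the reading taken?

z ≈ 8260 m

Scale height: H = RT/g = 293 × 93.9 / 1.355 = 20305 m.
Invert the barometric formula: z = H ln(P₀/P).
P₀/P = 1517/1010 = 1.5020; ln(1.5020) = 0.40680.
z = 20305 × 0.40680 = 8260.1 m.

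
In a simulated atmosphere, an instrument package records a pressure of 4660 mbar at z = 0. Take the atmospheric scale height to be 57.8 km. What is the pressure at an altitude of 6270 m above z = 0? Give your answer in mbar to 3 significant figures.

P ≈ 4180 mbar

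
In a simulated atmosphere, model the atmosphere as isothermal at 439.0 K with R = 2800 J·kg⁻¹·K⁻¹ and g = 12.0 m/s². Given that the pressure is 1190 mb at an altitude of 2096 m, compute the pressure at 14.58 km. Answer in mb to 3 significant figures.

P ≈ 1050 mb

Scale height: H = RT/g = 2800 × 439.0 / 12.0 = 102430 m.
Between two levels, P₂ = P₁ exp(−Δz/H) with Δz = z₂ − z₁.
Δz = 14580 − 2096.0 = 12484 m; Δz/H = 12484/102430 = 0.12188.
P₂ = 1190 × exp(−0.12188) = 1190 × 0.88525 = 1053.4 mb.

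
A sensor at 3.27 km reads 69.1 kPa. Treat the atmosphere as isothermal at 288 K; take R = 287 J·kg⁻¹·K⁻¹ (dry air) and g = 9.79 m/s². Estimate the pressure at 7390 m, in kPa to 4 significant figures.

Scale height: H = RT/g = 287 × 288 / 9.79 = 8442.9 m.
Between two levels, P₂ = P₁ exp(−Δz/H) with Δz = z₂ − z₁.
Δz = 7390.0 − 3270.0 = 4120.0 m; Δz/H = 4120.0/8442.9 = 0.48798.
P₂ = 69.1 × exp(−0.48798) = 69.1 × 0.61387 = 42.418 kPa.

P ≈ 42.42 kPa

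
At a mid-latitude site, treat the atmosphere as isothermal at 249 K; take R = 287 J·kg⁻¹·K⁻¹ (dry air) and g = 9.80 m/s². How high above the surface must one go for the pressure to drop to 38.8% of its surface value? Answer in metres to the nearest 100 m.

z ≈ 6900 m

Scale height: H = RT/g = 287 × 249 / 9.80 = 7292.1 m.
Set P/P₀ = exp(−z/H) = 0.388, so z = −H ln(0.388).
−ln(0.388) = 0.94675; z = 7292.1 × 0.94675 = 6903.8 m.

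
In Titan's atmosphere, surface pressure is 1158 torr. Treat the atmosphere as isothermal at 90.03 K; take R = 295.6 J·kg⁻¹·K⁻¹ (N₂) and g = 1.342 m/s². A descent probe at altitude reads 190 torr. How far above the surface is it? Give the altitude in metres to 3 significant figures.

z ≈ 35800 m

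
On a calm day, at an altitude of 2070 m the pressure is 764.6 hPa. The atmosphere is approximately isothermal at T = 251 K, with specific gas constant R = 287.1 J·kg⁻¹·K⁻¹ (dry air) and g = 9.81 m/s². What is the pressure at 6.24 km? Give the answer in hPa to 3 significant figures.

P ≈ 433 hPa

Scale height: H = RT/g = 287.1 × 251 / 9.81 = 7345.8 m.
Between two levels, P₂ = P₁ exp(−Δz/H) with Δz = z₂ − z₁.
Δz = 6240.0 − 2070.0 = 4170.0 m; Δz/H = 4170.0/7345.8 = 0.56767.
P₂ = 764.6 × exp(−0.56767) = 764.6 × 0.56684 = 433.41 hPa.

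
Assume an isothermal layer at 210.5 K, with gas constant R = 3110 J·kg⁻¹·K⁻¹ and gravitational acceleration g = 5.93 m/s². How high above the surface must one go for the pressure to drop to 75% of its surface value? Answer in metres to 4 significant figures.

z ≈ 31760 m

Scale height: H = RT/g = 3110 × 210.5 / 5.93 = 110400 m.
Set P/P₀ = exp(−z/H) = 0.75, so z = −H ln(0.75).
−ln(0.75) = 0.28768; z = 110400 × 0.28768 = 31760 m.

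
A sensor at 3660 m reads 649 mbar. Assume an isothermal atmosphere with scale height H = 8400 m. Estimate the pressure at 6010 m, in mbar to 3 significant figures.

Between two levels, P₂ = P₁ exp(−Δz/H) with Δz = z₂ − z₁.
Δz = 6010.0 − 3660.0 = 2350.0 m; Δz/H = 2350.0/8400.0 = 0.27976.
P₂ = 649 × exp(−0.27976) = 649 × 0.75597 = 490.62 mbar.

P ≈ 491 mbar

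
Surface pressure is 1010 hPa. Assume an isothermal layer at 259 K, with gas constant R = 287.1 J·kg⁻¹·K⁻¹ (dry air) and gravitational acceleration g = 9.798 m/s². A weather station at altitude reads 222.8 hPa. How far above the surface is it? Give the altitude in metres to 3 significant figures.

z ≈ 11500 m

Scale height: H = RT/g = 287.1 × 259 / 9.798 = 7589.2 m.
Invert the barometric formula: z = H ln(P₀/P).
P₀/P = 1010/222.8 = 4.5332; ln(4.5332) = 1.5114.
z = 7589.2 × 1.5114 = 11470 m.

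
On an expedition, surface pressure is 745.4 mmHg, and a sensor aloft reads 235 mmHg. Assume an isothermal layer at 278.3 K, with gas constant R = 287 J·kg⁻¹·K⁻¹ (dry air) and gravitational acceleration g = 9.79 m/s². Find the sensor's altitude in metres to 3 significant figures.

Scale height: H = RT/g = 287 × 278.3 / 9.79 = 8158.5 m.
Invert the barometric formula: z = H ln(P₀/P).
P₀/P = 745.4/235 = 3.1719; ln(3.1719) = 1.1543.
z = 8158.5 × 1.1543 = 9417.4 m.

z ≈ 9420 m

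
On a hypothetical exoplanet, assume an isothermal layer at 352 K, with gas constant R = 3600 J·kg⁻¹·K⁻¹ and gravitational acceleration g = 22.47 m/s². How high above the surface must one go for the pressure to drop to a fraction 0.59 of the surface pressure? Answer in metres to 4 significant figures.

Scale height: H = RT/g = 3600 × 352 / 22.47 = 56395 m.
Set P/P₀ = exp(−z/H) = 0.59, so z = −H ln(0.59).
−ln(0.59) = 0.52763; z = 56395 × 0.52763 = 29756 m.

z ≈ 29760 m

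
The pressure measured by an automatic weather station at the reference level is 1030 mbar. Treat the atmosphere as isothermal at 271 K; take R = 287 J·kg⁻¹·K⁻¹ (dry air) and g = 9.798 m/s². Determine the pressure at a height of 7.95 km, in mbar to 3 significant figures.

P ≈ 378 mbar

Scale height: H = RT/g = 287 × 271 / 9.798 = 7938.0 m.
Barometric formula: P = P₀ exp(−z/H).
z/H = 7950.0/7938.0 = 1.0015; exp(−1.0015) = 0.36733.
P = 1030 × 0.36733 = 378.35 mbar.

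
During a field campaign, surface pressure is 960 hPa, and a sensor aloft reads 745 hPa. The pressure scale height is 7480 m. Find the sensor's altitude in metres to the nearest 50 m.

Invert the barometric formula: z = H ln(P₀/P).
P₀/P = 960/745 = 1.2886; ln(1.2886) = 0.25356.
z = 7480.0 × 0.25356 = 1896.6 m.

z ≈ 1900 m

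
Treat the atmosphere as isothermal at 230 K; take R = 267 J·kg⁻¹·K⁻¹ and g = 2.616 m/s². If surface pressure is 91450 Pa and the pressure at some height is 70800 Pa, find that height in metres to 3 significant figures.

Scale height: H = RT/g = 267 × 230 / 2.616 = 23475 m.
Invert the barometric formula: z = H ln(P₀/P).
P₀/P = 91450/70800 = 1.2917; ln(1.2917) = 0.25596.
z = 23475 × 0.25596 = 6008.7 m.

z ≈ 6010 m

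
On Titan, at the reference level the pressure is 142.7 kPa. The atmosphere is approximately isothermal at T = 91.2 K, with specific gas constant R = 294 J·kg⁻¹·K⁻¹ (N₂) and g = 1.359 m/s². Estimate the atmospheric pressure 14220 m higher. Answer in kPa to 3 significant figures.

Scale height: H = RT/g = 294 × 91.2 / 1.359 = 19730 m.
Barometric formula: P = P₀ exp(−z/H).
z/H = 14220/19730 = 0.72073; exp(−0.72073) = 0.48640.
P = 142.7 × 0.48640 = 69.409 kPa.

P ≈ 69.4 kPa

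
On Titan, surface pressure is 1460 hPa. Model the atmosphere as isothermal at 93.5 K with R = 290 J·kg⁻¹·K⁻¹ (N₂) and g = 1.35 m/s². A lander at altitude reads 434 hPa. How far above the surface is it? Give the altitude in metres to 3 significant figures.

Scale height: H = RT/g = 290 × 93.5 / 1.35 = 20085 m.
Invert the barometric formula: z = H ln(P₀/P).
P₀/P = 1460/434 = 3.3641; ln(3.3641) = 1.2132.
z = 20085 × 1.2132 = 24367 m.

z ≈ 24400 m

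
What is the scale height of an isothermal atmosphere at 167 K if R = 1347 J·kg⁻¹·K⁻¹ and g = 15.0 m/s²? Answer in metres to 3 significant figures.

H ≈ 15000 m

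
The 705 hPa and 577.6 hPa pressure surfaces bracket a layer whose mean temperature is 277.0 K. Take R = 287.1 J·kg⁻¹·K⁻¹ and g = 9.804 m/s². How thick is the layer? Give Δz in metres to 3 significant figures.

Δz ≈ 1620 m

Hypsometric equation: Δz = (R T̄/g) ln(P₁/P₂).
R T̄/g = 287.1 × 277.0 / 9.804 = 8111.7 m.
ln(705/577.6) = ln(1.2206) = 0.19934.
Δz = 8111.7 × 0.19934 = 1617.0 m.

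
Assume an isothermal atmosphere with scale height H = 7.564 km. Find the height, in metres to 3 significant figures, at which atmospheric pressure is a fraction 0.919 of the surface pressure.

z ≈ 639 m

Set P/P₀ = exp(−z/H) = 0.919, so z = −H ln(0.919).
−ln(0.919) = 0.084469; z = 7564.0 × 0.084469 = 638.92 m.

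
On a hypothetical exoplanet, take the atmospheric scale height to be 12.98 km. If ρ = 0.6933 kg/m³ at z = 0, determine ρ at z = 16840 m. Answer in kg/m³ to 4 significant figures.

In an isothermal atmosphere, density decays like pressure: ρ = ρ₀ exp(−z/H).
z/H = 16840/12980 = 1.2974; exp(−1.2974) = 0.27324.
ρ = 0.6933 × 0.27324 = 0.18944 kg/m³.

ρ ≈ 0.1894 kg/m³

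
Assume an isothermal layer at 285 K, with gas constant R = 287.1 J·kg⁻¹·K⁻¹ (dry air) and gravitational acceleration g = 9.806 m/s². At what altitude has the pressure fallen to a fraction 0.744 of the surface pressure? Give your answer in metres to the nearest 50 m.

Scale height: H = RT/g = 287.1 × 285 / 9.806 = 8344.2 m.
Set P/P₀ = exp(−z/H) = 0.744, so z = −H ln(0.744).
−ln(0.744) = 0.29571; z = 8344.2 × 0.29571 = 2467.5 m.

z ≈ 2450 m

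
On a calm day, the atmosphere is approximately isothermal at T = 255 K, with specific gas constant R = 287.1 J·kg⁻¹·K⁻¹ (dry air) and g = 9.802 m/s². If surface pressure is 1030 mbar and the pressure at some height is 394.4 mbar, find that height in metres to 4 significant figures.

Scale height: H = RT/g = 287.1 × 255 / 9.802 = 7468.9 m.
Invert the barometric formula: z = H ln(P₀/P).
P₀/P = 1030/394.4 = 2.6116; ln(2.6116) = 0.95996.
z = 7468.9 × 0.95996 = 7169.8 m.

z ≈ 7170 m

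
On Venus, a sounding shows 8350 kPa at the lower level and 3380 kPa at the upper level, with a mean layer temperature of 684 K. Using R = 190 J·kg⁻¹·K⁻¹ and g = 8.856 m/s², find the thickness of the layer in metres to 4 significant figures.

Δz ≈ 13270 m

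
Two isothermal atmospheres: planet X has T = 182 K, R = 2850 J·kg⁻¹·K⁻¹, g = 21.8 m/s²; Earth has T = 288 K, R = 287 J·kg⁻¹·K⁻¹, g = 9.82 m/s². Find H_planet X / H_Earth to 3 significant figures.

H = RT/g for each body.
H_planet X = 2850 × 182 / 21.8 = 23794 m.
H_Earth = 287 × 288 / 9.82 = 8417.1 m.
H_planet X/H_Earth = 23794/8417.1 = 2.8269.

H_planet X/H_Earth ≈ 2.83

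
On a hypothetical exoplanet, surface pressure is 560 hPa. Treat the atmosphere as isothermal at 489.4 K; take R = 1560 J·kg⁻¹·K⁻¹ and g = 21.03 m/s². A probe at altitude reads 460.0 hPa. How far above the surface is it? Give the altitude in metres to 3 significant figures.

z ≈ 7140 m

Scale height: H = RT/g = 1560 × 489.4 / 21.03 = 36304 m.
Invert the barometric formula: z = H ln(P₀/P).
P₀/P = 560/460.0 = 1.2174; ln(1.2174) = 0.19672.
z = 36304 × 0.19672 = 7141.7 m.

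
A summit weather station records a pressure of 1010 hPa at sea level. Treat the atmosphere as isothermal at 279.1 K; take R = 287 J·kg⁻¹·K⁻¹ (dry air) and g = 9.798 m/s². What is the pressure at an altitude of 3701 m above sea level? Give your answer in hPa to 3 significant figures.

P ≈ 642 hPa

Scale height: H = RT/g = 287 × 279.1 / 9.798 = 8175.3 m.
Barometric formula: P = P₀ exp(−z/H).
z/H = 3701.0/8175.3 = 0.45271; exp(−0.45271) = 0.63590.
P = 1010 × 0.63590 = 642.26 hPa.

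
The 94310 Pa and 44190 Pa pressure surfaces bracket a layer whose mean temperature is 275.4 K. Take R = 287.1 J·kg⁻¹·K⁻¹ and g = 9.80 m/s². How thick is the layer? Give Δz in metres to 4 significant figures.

Hypsometric equation: Δz = (R T̄/g) ln(P₁/P₂).
R T̄/g = 287.1 × 275.4 / 9.80 = 8068.1 m.
ln(94310/44190) = ln(2.1342) = 0.75809.
Δz = 8068.1 × 0.75809 = 6116.3 m.

Δz ≈ 6116 m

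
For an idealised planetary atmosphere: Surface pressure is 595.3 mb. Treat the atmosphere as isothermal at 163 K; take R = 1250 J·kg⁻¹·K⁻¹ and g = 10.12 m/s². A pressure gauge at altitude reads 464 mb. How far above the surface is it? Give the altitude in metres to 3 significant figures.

Scale height: H = RT/g = 1250 × 163 / 10.12 = 20133 m.
Invert the barometric formula: z = H ln(P₀/P).
P₀/P = 595.3/464 = 1.2830; ln(1.2830) = 0.24920.
z = 20133 × 0.24920 = 5017.1 m.

z ≈ 5020 m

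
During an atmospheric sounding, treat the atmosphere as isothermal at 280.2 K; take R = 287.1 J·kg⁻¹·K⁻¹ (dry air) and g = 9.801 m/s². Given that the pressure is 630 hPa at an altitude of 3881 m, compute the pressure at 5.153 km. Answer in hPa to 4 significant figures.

P ≈ 539.6 hPa

Scale height: H = RT/g = 287.1 × 280.2 / 9.801 = 8207.9 m.
Between two levels, P₂ = P₁ exp(−Δz/H) with Δz = z₂ − z₁.
Δz = 5153.0 − 3881.0 = 1272.0 m; Δz/H = 1272.0/8207.9 = 0.15497.
P₂ = 630 × exp(−0.15497) = 630 × 0.85644 = 539.56 hPa.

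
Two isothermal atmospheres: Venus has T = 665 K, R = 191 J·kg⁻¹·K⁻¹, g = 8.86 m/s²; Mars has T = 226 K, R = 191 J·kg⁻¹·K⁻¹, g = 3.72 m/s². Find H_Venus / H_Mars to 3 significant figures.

H = RT/g for each body.
H_Venus = 191 × 665 / 8.86 = 14336 m.
H_Mars = 191 × 226 / 3.72 = 11604 m.
H_Venus/H_Mars = 14336/11604 = 1.2354.

H_Venus/H_Mars ≈ 1.24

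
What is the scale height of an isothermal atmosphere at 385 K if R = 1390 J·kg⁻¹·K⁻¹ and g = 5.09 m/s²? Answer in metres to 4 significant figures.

H ≈ 105100 m

The scale height of an isothermal atmosphere is H = RT/g.
H = 1390 × 385 / 5.09 = 535150/5.09 = 105140 m.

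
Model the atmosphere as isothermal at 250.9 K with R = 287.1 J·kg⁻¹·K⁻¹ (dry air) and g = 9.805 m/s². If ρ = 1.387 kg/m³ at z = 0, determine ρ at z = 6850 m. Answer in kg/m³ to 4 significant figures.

ρ ≈ 0.5459 kg/m³

Scale height: H = RT/g = 287.1 × 250.9 / 9.805 = 7346.6 m.
In an isothermal atmosphere, density decays like pressure: ρ = ρ₀ exp(−z/H).
z/H = 6850.0/7346.6 = 0.93240; exp(−0.93240) = 0.39361.
ρ = 1.387 × 0.39361 = 0.54594 kg/m³.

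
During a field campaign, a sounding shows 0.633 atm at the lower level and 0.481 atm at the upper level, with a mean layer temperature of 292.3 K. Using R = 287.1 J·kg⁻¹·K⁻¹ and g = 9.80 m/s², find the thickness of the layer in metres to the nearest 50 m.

Δz ≈ 2350 m

Hypsometric equation: Δz = (R T̄/g) ln(P₁/P₂).
R T̄/g = 287.1 × 292.3 / 9.80 = 8563.2 m.
ln(0.633/0.481) = ln(1.3160) = 0.27460.
Δz = 8563.2 × 0.27460 = 2351.5 m.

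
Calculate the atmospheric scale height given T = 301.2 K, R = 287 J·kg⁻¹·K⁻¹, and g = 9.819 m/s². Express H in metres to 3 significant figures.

H ≈ 8800 m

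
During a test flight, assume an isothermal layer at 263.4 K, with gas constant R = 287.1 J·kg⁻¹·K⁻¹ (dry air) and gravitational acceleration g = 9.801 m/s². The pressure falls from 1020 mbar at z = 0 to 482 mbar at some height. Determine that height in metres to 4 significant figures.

z ≈ 5784 m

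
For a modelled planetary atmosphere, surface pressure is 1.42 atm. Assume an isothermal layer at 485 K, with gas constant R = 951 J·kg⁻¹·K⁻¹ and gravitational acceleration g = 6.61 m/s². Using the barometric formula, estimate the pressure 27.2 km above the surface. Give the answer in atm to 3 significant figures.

Scale height: H = RT/g = 951 × 485 / 6.61 = 69778 m.
Barometric formula: P = P₀ exp(−z/H).
z/H = 27200/69778 = 0.38981; exp(−0.38981) = 0.67719.
P = 1.42 × 0.67719 = 0.96161 atm.

P ≈ 0.962 atm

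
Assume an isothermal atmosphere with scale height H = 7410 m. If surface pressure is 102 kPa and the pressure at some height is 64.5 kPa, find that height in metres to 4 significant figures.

z ≈ 3396 m

Invert the barometric formula: z = H ln(P₀/P).
P₀/P = 102/64.5 = 1.5814; ln(1.5814) = 0.45831.
z = 7410.0 × 0.45831 = 3396.1 m.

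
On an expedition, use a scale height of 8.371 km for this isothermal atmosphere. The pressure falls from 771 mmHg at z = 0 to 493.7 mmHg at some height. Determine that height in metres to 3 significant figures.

z ≈ 3730 m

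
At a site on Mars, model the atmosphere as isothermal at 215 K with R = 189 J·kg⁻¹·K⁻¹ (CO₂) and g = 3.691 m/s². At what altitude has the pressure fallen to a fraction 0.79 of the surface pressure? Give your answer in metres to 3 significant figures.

Scale height: H = RT/g = 189 × 215 / 3.691 = 11009 m.
Set P/P₀ = exp(−z/H) = 0.79, so z = −H ln(0.79).
−ln(0.79) = 0.23572; z = 11009 × 0.23572 = 2595.0 m.

z ≈ 2600 m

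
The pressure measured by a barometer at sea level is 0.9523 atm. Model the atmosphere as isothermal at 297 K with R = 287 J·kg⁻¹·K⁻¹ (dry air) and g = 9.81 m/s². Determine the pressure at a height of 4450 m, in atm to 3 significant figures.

Scale height: H = RT/g = 287 × 297 / 9.81 = 8689.0 m.
Barometric formula: P = P₀ exp(−z/H).
z/H = 4450.0/8689.0 = 0.51214; exp(−0.51214) = 0.59921.
P = 0.9523 × 0.59921 = 0.57063 atm.

P ≈ 0.571 atm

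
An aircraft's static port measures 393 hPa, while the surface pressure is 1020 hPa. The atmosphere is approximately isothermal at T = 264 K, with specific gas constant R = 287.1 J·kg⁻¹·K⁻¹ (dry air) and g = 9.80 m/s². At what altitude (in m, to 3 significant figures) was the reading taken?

Scale height: H = RT/g = 287.1 × 264 / 9.80 = 7734.1 m.
Invert the barometric formula: z = H ln(P₀/P).
P₀/P = 1020/393 = 2.5954; ln(2.5954) = 0.95374.
z = 7734.1 × 0.95374 = 7376.3 m.

z ≈ 7380 m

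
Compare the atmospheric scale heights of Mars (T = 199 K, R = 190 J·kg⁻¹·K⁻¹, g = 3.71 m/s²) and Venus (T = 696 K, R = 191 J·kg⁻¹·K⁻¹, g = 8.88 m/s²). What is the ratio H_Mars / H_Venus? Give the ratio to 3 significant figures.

H = RT/g for each body.
H_Mars = 190 × 199 / 3.71 = 10191 m.
H_Venus = 191 × 696 / 8.88 = 14970 m.
H_Mars/H_Venus = 10191/14970 = 0.68076.

H_Mars/H_Venus ≈ 0.681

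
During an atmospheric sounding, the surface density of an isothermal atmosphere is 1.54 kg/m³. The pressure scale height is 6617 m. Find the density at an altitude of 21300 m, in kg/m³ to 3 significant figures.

In an isothermal atmosphere, density decays like pressure: ρ = ρ₀ exp(−z/H).
z/H = 21300/6617.0 = 3.2190; exp(−3.2190) = 0.039995.
ρ = 1.54 × 0.039995 = 0.061592 kg/m³.

ρ ≈ 0.0616 kg/m³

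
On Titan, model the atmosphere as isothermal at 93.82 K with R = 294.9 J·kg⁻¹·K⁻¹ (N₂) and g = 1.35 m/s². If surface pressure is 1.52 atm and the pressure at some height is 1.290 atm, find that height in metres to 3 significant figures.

Scale height: H = RT/g = 294.9 × 93.82 / 1.35 = 20494 m.
Invert the barometric formula: z = H ln(P₀/P).
P₀/P = 1.52/1.290 = 1.1783; ln(1.1783) = 0.16407.
z = 20494 × 0.16407 = 3362.5 m.

z ≈ 3360 m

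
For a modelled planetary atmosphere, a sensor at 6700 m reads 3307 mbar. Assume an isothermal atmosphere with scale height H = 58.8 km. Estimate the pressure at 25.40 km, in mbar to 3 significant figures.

P ≈ 2410 mbar

Between two levels, P₂ = P₁ exp(−Δz/H) with Δz = z₂ − z₁.
Δz = 25400 − 6700.0 = 18700 m; Δz/H = 18700/58800 = 0.31803.
P₂ = 3307 × exp(−0.31803) = 3307 × 0.72758 = 2406.1 mbar.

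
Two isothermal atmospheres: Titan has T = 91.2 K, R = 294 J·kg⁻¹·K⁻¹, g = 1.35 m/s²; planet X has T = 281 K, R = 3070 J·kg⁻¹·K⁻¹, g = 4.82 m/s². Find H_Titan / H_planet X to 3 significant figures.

H = RT/g for each body.
H_Titan = 294 × 91.2 / 1.35 = 19861 m.
H_planet X = 3070 × 281 / 4.82 = 178980 m.
H_Titan/H_planet X = 19861/178980 = 0.11097.

H_Titan/H_planet X ≈ 0.111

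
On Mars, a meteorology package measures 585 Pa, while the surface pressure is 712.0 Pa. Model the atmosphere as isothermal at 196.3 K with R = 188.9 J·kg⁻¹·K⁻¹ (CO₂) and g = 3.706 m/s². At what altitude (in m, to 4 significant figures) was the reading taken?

z ≈ 1966 m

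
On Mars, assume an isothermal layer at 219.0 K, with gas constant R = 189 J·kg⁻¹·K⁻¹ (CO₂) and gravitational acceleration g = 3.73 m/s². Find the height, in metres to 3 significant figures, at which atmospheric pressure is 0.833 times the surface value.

Scale height: H = RT/g = 189 × 219.0 / 3.73 = 11097 m.
Set P/P₀ = exp(−z/H) = 0.833, so z = −H ln(0.833).
−ln(0.833) = 0.18272; z = 11097 × 0.18272 = 2027.6 m.

z ≈ 2030 m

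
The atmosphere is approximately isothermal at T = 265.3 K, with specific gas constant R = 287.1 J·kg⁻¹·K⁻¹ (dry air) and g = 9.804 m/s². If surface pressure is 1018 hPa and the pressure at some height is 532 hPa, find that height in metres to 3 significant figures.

z ≈ 5040 m

Scale height: H = RT/g = 287.1 × 265.3 / 9.804 = 7769.0 m.
Invert the barometric formula: z = H ln(P₀/P).
P₀/P = 1018/532 = 1.9135; ln(1.9135) = 0.64893.
z = 7769.0 × 0.64893 = 5041.5 m.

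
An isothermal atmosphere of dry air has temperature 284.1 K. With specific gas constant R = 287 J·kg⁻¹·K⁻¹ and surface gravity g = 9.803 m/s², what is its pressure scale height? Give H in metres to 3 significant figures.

H ≈ 8320 m

The scale height of an isothermal atmosphere is H = RT/g.
H = 287 × 284.1 / 9.803 = 81537/9.803 = 8317.6 m.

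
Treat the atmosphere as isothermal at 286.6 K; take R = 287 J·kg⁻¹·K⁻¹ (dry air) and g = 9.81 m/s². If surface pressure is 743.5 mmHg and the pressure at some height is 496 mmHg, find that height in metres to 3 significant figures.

Scale height: H = RT/g = 287 × 286.6 / 9.81 = 8384.7 m.
Invert the barometric formula: z = H ln(P₀/P).
P₀/P = 743.5/496 = 1.4990; ln(1.4990) = 0.40480.
z = 8384.7 × 0.40480 = 3394.1 m.

z ≈ 3390 m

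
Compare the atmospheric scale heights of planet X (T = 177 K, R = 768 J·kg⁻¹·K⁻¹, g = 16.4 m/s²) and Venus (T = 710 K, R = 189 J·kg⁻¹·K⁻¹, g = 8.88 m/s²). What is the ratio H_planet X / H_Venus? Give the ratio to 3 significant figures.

H_planet X/H_Venus ≈ 0.549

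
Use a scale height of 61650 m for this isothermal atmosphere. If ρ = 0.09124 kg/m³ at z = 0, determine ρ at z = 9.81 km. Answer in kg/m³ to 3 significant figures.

ρ ≈ 0.0778 kg/m³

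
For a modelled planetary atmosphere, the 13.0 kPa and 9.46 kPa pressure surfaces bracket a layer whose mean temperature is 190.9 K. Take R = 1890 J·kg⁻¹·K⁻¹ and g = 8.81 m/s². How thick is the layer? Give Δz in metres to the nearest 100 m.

Δz ≈ 13000 m

Hypsometric equation: Δz = (R T̄/g) ln(P₁/P₂).
R T̄/g = 1890 × 190.9 / 8.81 = 40954 m.
ln(13.0/9.46) = ln(1.3742) = 0.31787.
Δz = 40954 × 0.31787 = 13018 m.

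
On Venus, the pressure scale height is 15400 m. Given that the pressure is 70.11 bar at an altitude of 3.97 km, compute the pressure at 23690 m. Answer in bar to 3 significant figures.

P ≈ 19.5 bar

Between two levels, P₂ = P₁ exp(−Δz/H) with Δz = z₂ − z₁.
Δz = 23690 − 3970.0 = 19720 m; Δz/H = 19720/15400 = 1.2805.
P₂ = 70.11 × exp(−1.2805) = 70.11 × 0.27790 = 19.484 bar.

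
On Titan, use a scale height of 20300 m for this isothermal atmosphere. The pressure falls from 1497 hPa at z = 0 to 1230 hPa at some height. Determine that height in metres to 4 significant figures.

z ≈ 3988 m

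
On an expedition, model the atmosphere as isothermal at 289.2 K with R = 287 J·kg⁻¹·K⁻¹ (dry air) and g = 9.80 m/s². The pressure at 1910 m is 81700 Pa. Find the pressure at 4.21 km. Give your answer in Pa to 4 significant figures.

P ≈ 62270 Pa

Scale height: H = RT/g = 287 × 289.2 / 9.80 = 8469.4 m.
Between two levels, P₂ = P₁ exp(−Δz/H) with Δz = z₂ − z₁.
Δz = 4210.0 − 1910.0 = 2300.0 m; Δz/H = 2300.0/8469.4 = 0.27157.
P₂ = 81700 × exp(−0.27157) = 81700 × 0.76218 = 62270 Pa.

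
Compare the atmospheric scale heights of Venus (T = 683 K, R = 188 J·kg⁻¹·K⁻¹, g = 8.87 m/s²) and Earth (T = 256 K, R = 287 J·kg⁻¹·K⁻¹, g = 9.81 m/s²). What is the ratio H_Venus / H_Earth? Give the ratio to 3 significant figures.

H = RT/g for each body.
H_Venus = 188 × 683 / 8.87 = 14476 m.
H_Earth = 287 × 256 / 9.81 = 7489.5 m.
H_Venus/H_Earth = 14476/7489.5 = 1.9328.

H_Venus/H_Earth ≈ 1.93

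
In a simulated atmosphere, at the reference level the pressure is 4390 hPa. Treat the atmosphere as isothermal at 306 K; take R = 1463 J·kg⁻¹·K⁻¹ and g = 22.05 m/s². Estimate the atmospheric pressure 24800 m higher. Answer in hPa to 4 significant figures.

Scale height: H = RT/g = 1463 × 306 / 22.05 = 20303 m.
Barometric formula: P = P₀ exp(−z/H).
z/H = 24800/20303 = 1.2215; exp(−1.2215) = 0.29479.
P = 4390 × 0.29479 = 1294.1 hPa.

P ≈ 1294 hPa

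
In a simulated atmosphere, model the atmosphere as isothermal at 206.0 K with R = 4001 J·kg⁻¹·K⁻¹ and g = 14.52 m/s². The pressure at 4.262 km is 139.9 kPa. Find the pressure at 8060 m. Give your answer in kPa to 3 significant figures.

P ≈ 131 kPa

Scale height: H = RT/g = 4001 × 206.0 / 14.52 = 56763 m.
Between two levels, P₂ = P₁ exp(−Δz/H) with Δz = z₂ − z₁.
Δz = 8060.0 − 4262.0 = 3798.0 m; Δz/H = 3798.0/56763 = 0.066910.
P₂ = 139.9 × exp(−0.066910) = 139.9 × 0.93528 = 130.85 kPa.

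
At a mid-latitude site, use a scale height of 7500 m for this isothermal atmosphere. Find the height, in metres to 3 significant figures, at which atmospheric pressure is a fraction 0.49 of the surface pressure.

Set P/P₀ = exp(−z/H) = 0.49, so z = −H ln(0.49).
−ln(0.49) = 0.71335; z = 7500.0 × 0.71335 = 5350.1 m.

z ≈ 5350 m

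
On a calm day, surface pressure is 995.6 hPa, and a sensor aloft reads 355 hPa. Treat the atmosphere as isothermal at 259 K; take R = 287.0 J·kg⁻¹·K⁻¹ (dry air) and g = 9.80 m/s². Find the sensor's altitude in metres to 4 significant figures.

z ≈ 7822 m

Scale height: H = RT/g = 287.0 × 259 / 9.80 = 7585.0 m.
Invert the barometric formula: z = H ln(P₀/P).
P₀/P = 995.6/355 = 2.8045; ln(2.8045) = 1.0312.
z = 7585.0 × 1.0312 = 7821.7 m.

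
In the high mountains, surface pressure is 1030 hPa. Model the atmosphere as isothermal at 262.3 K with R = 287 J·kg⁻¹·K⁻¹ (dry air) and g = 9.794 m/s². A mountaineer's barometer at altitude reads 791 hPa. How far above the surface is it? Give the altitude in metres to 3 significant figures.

z ≈ 2030 m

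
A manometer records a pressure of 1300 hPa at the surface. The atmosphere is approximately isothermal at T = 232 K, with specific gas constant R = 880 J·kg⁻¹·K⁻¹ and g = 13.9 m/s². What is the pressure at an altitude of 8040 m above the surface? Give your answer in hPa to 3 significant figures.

Scale height: H = RT/g = 880 × 232 / 13.9 = 14688 m.
Barometric formula: P = P₀ exp(−z/H).
z/H = 8040.0/14688 = 0.54739; exp(−0.54739) = 0.57846.
P = 1300 × 0.57846 = 752.00 hPa.

P ≈ 752 hPa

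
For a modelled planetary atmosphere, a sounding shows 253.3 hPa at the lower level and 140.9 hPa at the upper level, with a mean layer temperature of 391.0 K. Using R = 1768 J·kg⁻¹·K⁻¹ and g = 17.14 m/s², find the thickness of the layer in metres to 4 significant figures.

Hypsometric equation: Δz = (R T̄/g) ln(P₁/P₂).
R T̄/g = 1768 × 391.0 / 17.14 = 40332 m.
ln(253.3/140.9) = ln(1.7977) = 0.58651.
Δz = 40332 × 0.58651 = 23655 m.

Δz ≈ 23660 m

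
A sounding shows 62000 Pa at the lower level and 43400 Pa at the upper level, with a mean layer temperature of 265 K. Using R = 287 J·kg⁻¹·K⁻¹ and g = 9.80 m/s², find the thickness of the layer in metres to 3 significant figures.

Hypsometric equation: Δz = (R T̄/g) ln(P₁/P₂).
R T̄/g = 287 × 265 / 9.80 = 7760.7 m.
ln(62000/43400) = ln(1.4286) = 0.35669.
Δz = 7760.7 × 0.35669 = 2768.2 m.

Δz ≈ 2770 m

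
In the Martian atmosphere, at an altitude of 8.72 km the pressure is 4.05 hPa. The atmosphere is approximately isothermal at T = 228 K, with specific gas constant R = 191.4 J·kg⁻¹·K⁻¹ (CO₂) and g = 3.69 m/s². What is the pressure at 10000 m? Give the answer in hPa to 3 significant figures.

P ≈ 3.63 hPa

Scale height: H = RT/g = 191.4 × 228 / 3.69 = 11826 m.
Between two levels, P₂ = P₁ exp(−Δz/H) with Δz = z₂ − z₁.
Δz = 10000 − 8720.0 = 1280.0 m; Δz/H = 1280.0/11826 = 0.10824.
P₂ = 4.05 × exp(−0.10824) = 4.05 × 0.89741 = 3.6345 hPa.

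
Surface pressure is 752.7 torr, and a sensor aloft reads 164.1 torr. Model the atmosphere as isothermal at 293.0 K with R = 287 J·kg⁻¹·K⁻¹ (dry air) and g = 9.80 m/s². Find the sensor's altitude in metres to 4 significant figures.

z ≈ 13070 m

Scale height: H = RT/g = 287 × 293.0 / 9.80 = 8580.7 m.
Invert the barometric formula: z = H ln(P₀/P).
P₀/P = 752.7/164.1 = 4.5868; ln(4.5868) = 1.5232.
z = 8580.7 × 1.5232 = 13070 m.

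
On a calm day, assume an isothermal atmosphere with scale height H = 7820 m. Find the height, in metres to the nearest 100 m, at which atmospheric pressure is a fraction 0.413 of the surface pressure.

z ≈ 6900 m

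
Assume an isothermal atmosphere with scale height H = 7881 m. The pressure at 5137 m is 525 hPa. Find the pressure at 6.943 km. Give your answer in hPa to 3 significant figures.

P ≈ 417 hPa

Between two levels, P₂ = P₁ exp(−Δz/H) with Δz = z₂ − z₁.
Δz = 6943.0 − 5137.0 = 1806.0 m; Δz/H = 1806.0/7881.0 = 0.22916.
P₂ = 525 × exp(−0.22916) = 525 × 0.79520 = 417.48 hPa.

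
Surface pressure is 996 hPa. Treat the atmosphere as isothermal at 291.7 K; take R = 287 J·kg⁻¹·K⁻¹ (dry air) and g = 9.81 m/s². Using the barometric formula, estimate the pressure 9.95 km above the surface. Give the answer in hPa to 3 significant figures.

Scale height: H = RT/g = 287 × 291.7 / 9.81 = 8533.9 m.
Barometric formula: P = P₀ exp(−z/H).
z/H = 9950.0/8533.9 = 1.1659; exp(−1.1659) = 0.31164.
P = 996 × 0.31164 = 310.39 hPa.

P ≈ 310 hPa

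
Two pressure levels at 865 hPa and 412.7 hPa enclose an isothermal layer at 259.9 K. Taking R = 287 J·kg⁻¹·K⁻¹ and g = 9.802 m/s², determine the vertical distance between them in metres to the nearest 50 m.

Δz ≈ 5650 m

Hypsometric equation: Δz = (R T̄/g) ln(P₁/P₂).
R T̄/g = 287 × 259.9 / 9.802 = 7609.8 m.
ln(865/412.7) = ln(2.0960) = 0.74003.
Δz = 7609.8 × 0.74003 = 5631.5 m.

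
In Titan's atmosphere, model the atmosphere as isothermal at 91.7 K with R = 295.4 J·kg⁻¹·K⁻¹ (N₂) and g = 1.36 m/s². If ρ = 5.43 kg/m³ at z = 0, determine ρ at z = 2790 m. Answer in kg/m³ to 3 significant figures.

ρ ≈ 4.72 kg/m³

Scale height: H = RT/g = 295.4 × 91.7 / 1.36 = 19918 m.
In an isothermal atmosphere, density decays like pressure: ρ = ρ₀ exp(−z/H).
z/H = 2790.0/19918 = 0.14007; exp(−0.14007) = 0.86930.
ρ = 5.43 × 0.86930 = 4.7203 kg/m³.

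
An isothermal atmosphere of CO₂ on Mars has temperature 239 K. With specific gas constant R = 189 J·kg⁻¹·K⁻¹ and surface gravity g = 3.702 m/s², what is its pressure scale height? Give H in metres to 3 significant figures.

The scale height of an isothermal atmosphere is H = RT/g.
H = 189 × 239 / 3.702 = 45171/3.702 = 12202 m.

H ≈ 12200 m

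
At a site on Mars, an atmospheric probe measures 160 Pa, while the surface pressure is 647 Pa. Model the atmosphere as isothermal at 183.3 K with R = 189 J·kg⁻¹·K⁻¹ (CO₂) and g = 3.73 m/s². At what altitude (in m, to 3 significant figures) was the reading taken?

Scale height: H = RT/g = 189 × 183.3 / 3.73 = 9287.9 m.
Invert the barometric formula: z = H ln(P₀/P).
P₀/P = 647/160 = 4.0438; ln(4.0438) = 1.3972.
z = 9287.9 × 1.3972 = 12977 m.

z ≈ 13000 m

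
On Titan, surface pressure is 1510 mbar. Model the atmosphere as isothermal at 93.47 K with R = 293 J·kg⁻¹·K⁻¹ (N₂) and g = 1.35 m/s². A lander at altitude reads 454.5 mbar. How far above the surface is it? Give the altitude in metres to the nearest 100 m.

z ≈ 24400 m

Scale height: H = RT/g = 293 × 93.47 / 1.35 = 20286 m.
Invert the barometric formula: z = H ln(P₀/P).
P₀/P = 1510/454.5 = 3.3223; ln(3.3223) = 1.2007.
z = 20286 × 1.2007 = 24357 m.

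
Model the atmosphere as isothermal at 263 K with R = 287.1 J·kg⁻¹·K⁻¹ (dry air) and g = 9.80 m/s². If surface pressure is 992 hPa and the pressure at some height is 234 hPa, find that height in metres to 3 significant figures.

z ≈ 11100 m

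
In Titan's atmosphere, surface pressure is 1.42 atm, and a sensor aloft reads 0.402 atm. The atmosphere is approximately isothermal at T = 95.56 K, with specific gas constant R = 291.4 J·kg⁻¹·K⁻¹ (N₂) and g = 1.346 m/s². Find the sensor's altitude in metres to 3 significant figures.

Scale height: H = RT/g = 291.4 × 95.56 / 1.346 = 20688 m.
Invert the barometric formula: z = H ln(P₀/P).
P₀/P = 1.42/0.402 = 3.5323; ln(3.5323) = 1.2619.
z = 20688 × 1.2619 = 26106 m.

z ≈ 26100 m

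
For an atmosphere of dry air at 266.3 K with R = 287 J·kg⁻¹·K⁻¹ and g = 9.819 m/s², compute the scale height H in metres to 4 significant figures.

H ≈ 7784 m

The scale height of an isothermal atmosphere is H = RT/g.
H = 287 × 266.3 / 9.819 = 76428/9.819 = 7783.7 m.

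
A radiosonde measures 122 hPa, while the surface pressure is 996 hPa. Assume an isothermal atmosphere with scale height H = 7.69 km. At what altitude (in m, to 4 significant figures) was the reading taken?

z ≈ 16150 m

Invert the barometric formula: z = H ln(P₀/P).
P₀/P = 996/122 = 8.1639; ln(8.1639) = 2.0997.
z = 7690.0 × 2.0997 = 16147 m.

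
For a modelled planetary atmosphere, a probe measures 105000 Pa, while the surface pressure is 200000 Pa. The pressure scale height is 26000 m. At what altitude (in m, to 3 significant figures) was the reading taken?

Invert the barometric formula: z = H ln(P₀/P).
P₀/P = 200000/105000 = 1.9048; ln(1.9048) = 0.64438.
z = 26000 × 0.64438 = 16754 m.

z ≈ 16800 m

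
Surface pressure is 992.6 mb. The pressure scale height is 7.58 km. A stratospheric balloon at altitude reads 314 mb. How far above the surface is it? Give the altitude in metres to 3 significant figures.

z ≈ 8720 m

Invert the barometric formula: z = H ln(P₀/P).
P₀/P = 992.6/314 = 3.1611; ln(3.1611) = 1.1509.
z = 7580.0 × 1.1509 = 8723.8 m.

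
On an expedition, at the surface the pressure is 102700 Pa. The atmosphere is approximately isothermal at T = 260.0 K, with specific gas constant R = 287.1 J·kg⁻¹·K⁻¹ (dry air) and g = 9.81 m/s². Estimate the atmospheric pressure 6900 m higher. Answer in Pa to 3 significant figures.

Scale height: H = RT/g = 287.1 × 260.0 / 9.81 = 7609.2 m.
Barometric formula: P = P₀ exp(−z/H).
z/H = 6900.0/7609.2 = 0.90680; exp(−0.90680) = 0.40381.
P = 102700 × 0.40381 = 41471 Pa.

P ≈ 41500 Pa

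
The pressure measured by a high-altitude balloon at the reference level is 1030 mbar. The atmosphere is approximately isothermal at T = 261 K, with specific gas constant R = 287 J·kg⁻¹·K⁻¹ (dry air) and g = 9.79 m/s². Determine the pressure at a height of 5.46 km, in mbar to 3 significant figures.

P ≈ 505 mbar

Scale height: H = RT/g = 287 × 261 / 9.79 = 7651.4 m.
Barometric formula: P = P₀ exp(−z/H).
z/H = 5460.0/7651.4 = 0.71359; exp(−0.71359) = 0.48988.
P = 1030 × 0.48988 = 504.58 mbar.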